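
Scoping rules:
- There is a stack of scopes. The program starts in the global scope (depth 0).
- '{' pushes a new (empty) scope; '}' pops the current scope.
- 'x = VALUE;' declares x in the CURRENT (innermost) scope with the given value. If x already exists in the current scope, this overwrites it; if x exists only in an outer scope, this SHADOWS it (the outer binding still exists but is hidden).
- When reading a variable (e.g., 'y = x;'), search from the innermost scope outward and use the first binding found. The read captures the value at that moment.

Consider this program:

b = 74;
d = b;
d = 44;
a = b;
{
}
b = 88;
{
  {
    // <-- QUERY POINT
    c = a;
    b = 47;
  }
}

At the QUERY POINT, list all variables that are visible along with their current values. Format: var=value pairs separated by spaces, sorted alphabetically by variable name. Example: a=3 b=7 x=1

Step 1: declare b=74 at depth 0
Step 2: declare d=(read b)=74 at depth 0
Step 3: declare d=44 at depth 0
Step 4: declare a=(read b)=74 at depth 0
Step 5: enter scope (depth=1)
Step 6: exit scope (depth=0)
Step 7: declare b=88 at depth 0
Step 8: enter scope (depth=1)
Step 9: enter scope (depth=2)
Visible at query point: a=74 b=88 d=44

Answer: a=74 b=88 d=44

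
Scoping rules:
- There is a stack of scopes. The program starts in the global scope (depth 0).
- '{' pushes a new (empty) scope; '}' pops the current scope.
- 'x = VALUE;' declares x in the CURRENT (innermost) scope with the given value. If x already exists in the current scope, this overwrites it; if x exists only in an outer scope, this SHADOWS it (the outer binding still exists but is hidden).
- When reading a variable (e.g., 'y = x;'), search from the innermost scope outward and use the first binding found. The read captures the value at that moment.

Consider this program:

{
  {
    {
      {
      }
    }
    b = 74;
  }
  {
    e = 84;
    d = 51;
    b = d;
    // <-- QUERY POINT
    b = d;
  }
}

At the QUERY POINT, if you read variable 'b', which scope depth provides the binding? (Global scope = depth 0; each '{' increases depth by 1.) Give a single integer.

Answer: 2

Derivation:
Step 1: enter scope (depth=1)
Step 2: enter scope (depth=2)
Step 3: enter scope (depth=3)
Step 4: enter scope (depth=4)
Step 5: exit scope (depth=3)
Step 6: exit scope (depth=2)
Step 7: declare b=74 at depth 2
Step 8: exit scope (depth=1)
Step 9: enter scope (depth=2)
Step 10: declare e=84 at depth 2
Step 11: declare d=51 at depth 2
Step 12: declare b=(read d)=51 at depth 2
Visible at query point: b=51 d=51 e=84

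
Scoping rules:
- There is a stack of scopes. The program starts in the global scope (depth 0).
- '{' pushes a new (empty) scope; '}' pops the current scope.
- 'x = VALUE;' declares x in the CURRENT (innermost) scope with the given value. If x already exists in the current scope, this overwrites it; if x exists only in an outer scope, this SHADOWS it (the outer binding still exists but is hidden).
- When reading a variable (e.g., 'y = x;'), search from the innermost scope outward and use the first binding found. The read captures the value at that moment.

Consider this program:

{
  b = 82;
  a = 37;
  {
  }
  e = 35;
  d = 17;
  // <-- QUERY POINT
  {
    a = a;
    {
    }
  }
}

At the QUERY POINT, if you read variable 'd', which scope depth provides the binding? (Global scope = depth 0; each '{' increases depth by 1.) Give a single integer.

Answer: 1

Derivation:
Step 1: enter scope (depth=1)
Step 2: declare b=82 at depth 1
Step 3: declare a=37 at depth 1
Step 4: enter scope (depth=2)
Step 5: exit scope (depth=1)
Step 6: declare e=35 at depth 1
Step 7: declare d=17 at depth 1
Visible at query point: a=37 b=82 d=17 e=35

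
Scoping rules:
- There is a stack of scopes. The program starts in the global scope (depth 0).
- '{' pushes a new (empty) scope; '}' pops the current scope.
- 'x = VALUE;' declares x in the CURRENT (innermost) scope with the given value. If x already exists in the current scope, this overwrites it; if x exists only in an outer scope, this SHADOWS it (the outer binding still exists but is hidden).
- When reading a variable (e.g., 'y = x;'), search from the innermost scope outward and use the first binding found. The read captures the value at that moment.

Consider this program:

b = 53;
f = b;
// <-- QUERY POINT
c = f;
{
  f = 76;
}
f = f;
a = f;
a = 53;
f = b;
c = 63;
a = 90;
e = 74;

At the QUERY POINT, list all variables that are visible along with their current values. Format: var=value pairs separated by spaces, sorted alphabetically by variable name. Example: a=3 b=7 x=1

Step 1: declare b=53 at depth 0
Step 2: declare f=(read b)=53 at depth 0
Visible at query point: b=53 f=53

Answer: b=53 f=53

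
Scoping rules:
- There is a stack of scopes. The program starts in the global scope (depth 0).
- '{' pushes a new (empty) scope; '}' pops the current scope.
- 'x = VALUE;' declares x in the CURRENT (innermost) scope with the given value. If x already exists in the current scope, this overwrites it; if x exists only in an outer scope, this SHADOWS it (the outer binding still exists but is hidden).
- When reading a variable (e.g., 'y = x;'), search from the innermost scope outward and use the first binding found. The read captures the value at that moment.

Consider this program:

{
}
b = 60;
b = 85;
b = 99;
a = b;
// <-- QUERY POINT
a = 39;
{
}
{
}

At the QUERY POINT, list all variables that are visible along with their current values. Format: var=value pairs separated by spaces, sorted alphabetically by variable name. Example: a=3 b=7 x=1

Answer: a=99 b=99

Derivation:
Step 1: enter scope (depth=1)
Step 2: exit scope (depth=0)
Step 3: declare b=60 at depth 0
Step 4: declare b=85 at depth 0
Step 5: declare b=99 at depth 0
Step 6: declare a=(read b)=99 at depth 0
Visible at query point: a=99 b=99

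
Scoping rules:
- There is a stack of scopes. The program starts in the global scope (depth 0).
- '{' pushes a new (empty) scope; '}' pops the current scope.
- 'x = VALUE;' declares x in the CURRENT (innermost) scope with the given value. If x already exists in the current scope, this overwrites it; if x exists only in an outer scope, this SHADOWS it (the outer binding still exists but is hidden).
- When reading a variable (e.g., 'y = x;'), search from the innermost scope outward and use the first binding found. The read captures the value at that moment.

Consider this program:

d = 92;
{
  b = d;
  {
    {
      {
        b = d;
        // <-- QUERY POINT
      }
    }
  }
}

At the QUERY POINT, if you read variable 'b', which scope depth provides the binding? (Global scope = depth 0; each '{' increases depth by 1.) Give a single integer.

Step 1: declare d=92 at depth 0
Step 2: enter scope (depth=1)
Step 3: declare b=(read d)=92 at depth 1
Step 4: enter scope (depth=2)
Step 5: enter scope (depth=3)
Step 6: enter scope (depth=4)
Step 7: declare b=(read d)=92 at depth 4
Visible at query point: b=92 d=92

Answer: 4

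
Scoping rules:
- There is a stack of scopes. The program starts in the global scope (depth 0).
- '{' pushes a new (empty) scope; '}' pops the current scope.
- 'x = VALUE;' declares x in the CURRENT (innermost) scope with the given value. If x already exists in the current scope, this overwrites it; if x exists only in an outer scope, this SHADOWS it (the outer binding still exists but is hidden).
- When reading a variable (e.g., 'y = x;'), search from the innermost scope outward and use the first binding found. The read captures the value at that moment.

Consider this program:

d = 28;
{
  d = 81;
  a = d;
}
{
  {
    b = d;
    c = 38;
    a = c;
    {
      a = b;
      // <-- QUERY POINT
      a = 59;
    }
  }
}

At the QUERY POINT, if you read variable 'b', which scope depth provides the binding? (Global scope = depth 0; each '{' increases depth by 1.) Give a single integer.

Answer: 2

Derivation:
Step 1: declare d=28 at depth 0
Step 2: enter scope (depth=1)
Step 3: declare d=81 at depth 1
Step 4: declare a=(read d)=81 at depth 1
Step 5: exit scope (depth=0)
Step 6: enter scope (depth=1)
Step 7: enter scope (depth=2)
Step 8: declare b=(read d)=28 at depth 2
Step 9: declare c=38 at depth 2
Step 10: declare a=(read c)=38 at depth 2
Step 11: enter scope (depth=3)
Step 12: declare a=(read b)=28 at depth 3
Visible at query point: a=28 b=28 c=38 d=28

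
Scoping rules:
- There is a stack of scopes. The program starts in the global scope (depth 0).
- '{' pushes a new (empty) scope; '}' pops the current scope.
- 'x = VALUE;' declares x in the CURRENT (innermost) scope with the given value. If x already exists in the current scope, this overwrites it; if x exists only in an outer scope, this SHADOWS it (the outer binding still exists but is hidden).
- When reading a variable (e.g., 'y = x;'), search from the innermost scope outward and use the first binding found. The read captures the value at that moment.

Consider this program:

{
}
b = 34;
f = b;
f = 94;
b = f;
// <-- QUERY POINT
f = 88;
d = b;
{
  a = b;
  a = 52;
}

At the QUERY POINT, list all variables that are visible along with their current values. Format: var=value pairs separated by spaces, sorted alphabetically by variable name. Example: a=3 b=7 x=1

Step 1: enter scope (depth=1)
Step 2: exit scope (depth=0)
Step 3: declare b=34 at depth 0
Step 4: declare f=(read b)=34 at depth 0
Step 5: declare f=94 at depth 0
Step 6: declare b=(read f)=94 at depth 0
Visible at query point: b=94 f=94

Answer: b=94 f=94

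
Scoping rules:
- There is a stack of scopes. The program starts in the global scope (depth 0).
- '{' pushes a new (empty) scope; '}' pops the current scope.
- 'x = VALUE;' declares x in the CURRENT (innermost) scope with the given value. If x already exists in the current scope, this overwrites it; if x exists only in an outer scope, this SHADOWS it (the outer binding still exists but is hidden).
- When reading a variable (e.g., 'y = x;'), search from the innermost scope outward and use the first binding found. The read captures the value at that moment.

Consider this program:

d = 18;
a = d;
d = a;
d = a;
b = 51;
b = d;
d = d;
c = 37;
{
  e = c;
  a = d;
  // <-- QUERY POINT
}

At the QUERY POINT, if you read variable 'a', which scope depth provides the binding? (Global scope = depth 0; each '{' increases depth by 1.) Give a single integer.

Step 1: declare d=18 at depth 0
Step 2: declare a=(read d)=18 at depth 0
Step 3: declare d=(read a)=18 at depth 0
Step 4: declare d=(read a)=18 at depth 0
Step 5: declare b=51 at depth 0
Step 6: declare b=(read d)=18 at depth 0
Step 7: declare d=(read d)=18 at depth 0
Step 8: declare c=37 at depth 0
Step 9: enter scope (depth=1)
Step 10: declare e=(read c)=37 at depth 1
Step 11: declare a=(read d)=18 at depth 1
Visible at query point: a=18 b=18 c=37 d=18 e=37

Answer: 1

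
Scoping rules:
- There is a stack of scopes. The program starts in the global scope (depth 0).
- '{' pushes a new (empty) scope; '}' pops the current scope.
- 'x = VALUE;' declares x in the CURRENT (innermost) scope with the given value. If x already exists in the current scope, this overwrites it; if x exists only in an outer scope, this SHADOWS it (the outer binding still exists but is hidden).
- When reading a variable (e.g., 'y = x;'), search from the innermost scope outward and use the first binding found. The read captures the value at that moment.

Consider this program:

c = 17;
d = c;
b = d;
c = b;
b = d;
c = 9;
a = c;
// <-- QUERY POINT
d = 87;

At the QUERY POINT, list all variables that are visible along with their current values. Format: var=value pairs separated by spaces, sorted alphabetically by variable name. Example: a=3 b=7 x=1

Step 1: declare c=17 at depth 0
Step 2: declare d=(read c)=17 at depth 0
Step 3: declare b=(read d)=17 at depth 0
Step 4: declare c=(read b)=17 at depth 0
Step 5: declare b=(read d)=17 at depth 0
Step 6: declare c=9 at depth 0
Step 7: declare a=(read c)=9 at depth 0
Visible at query point: a=9 b=17 c=9 d=17

Answer: a=9 b=17 c=9 d=17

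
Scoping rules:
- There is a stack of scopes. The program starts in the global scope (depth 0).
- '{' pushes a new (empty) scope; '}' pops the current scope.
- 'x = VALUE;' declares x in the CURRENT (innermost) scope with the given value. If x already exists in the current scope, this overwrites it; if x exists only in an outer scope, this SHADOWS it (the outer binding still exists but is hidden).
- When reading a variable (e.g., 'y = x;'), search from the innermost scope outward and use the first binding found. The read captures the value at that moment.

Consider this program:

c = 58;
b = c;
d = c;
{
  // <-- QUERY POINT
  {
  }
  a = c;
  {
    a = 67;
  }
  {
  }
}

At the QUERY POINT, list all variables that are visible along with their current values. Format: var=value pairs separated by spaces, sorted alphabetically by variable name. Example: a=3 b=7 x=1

Step 1: declare c=58 at depth 0
Step 2: declare b=(read c)=58 at depth 0
Step 3: declare d=(read c)=58 at depth 0
Step 4: enter scope (depth=1)
Visible at query point: b=58 c=58 d=58

Answer: b=58 c=58 d=58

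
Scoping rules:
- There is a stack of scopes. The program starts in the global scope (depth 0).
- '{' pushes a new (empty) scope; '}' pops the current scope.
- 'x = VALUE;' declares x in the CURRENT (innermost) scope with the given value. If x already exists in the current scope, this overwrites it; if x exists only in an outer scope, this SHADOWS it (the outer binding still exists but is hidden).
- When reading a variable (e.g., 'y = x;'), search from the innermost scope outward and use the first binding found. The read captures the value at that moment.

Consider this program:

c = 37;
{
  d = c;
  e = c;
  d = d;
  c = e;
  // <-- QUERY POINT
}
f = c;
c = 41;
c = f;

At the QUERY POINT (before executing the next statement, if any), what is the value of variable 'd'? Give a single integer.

Answer: 37

Derivation:
Step 1: declare c=37 at depth 0
Step 2: enter scope (depth=1)
Step 3: declare d=(read c)=37 at depth 1
Step 4: declare e=(read c)=37 at depth 1
Step 5: declare d=(read d)=37 at depth 1
Step 6: declare c=(read e)=37 at depth 1
Visible at query point: c=37 d=37 e=37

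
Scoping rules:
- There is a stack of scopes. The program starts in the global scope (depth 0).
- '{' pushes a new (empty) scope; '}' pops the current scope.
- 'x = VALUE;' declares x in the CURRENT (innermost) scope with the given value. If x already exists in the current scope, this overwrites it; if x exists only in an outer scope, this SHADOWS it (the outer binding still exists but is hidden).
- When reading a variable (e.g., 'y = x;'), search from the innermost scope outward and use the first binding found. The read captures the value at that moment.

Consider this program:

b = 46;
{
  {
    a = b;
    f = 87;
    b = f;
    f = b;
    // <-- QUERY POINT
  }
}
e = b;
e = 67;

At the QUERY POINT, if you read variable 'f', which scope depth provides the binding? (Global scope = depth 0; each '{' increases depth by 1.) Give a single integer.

Step 1: declare b=46 at depth 0
Step 2: enter scope (depth=1)
Step 3: enter scope (depth=2)
Step 4: declare a=(read b)=46 at depth 2
Step 5: declare f=87 at depth 2
Step 6: declare b=(read f)=87 at depth 2
Step 7: declare f=(read b)=87 at depth 2
Visible at query point: a=46 b=87 f=87

Answer: 2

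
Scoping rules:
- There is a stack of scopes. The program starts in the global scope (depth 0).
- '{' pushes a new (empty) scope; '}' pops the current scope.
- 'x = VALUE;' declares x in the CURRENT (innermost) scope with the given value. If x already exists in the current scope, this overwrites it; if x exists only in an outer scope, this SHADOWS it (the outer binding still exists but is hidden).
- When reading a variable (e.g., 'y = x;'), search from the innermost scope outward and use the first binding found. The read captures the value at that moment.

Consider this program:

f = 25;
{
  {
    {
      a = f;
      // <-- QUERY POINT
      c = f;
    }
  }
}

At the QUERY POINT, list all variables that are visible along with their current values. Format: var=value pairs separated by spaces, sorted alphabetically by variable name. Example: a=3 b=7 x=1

Answer: a=25 f=25

Derivation:
Step 1: declare f=25 at depth 0
Step 2: enter scope (depth=1)
Step 3: enter scope (depth=2)
Step 4: enter scope (depth=3)
Step 5: declare a=(read f)=25 at depth 3
Visible at query point: a=25 f=25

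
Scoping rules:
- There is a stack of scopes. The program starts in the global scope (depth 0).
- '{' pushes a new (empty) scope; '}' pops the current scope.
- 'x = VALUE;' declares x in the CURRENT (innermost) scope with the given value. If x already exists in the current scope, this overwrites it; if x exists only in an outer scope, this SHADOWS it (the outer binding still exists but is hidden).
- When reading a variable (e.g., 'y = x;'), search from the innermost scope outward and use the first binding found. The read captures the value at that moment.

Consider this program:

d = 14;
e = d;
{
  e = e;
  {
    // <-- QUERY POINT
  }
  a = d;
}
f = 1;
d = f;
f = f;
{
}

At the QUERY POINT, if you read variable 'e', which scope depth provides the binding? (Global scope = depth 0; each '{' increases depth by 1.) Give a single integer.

Step 1: declare d=14 at depth 0
Step 2: declare e=(read d)=14 at depth 0
Step 3: enter scope (depth=1)
Step 4: declare e=(read e)=14 at depth 1
Step 5: enter scope (depth=2)
Visible at query point: d=14 e=14

Answer: 1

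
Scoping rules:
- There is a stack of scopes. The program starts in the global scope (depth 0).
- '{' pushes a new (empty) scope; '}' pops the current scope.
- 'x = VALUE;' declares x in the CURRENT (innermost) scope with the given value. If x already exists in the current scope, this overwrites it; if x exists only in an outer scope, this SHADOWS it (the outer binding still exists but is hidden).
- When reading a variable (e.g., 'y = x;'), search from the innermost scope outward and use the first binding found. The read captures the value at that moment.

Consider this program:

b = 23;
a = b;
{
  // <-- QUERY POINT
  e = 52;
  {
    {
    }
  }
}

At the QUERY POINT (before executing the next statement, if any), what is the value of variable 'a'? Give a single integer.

Step 1: declare b=23 at depth 0
Step 2: declare a=(read b)=23 at depth 0
Step 3: enter scope (depth=1)
Visible at query point: a=23 b=23

Answer: 23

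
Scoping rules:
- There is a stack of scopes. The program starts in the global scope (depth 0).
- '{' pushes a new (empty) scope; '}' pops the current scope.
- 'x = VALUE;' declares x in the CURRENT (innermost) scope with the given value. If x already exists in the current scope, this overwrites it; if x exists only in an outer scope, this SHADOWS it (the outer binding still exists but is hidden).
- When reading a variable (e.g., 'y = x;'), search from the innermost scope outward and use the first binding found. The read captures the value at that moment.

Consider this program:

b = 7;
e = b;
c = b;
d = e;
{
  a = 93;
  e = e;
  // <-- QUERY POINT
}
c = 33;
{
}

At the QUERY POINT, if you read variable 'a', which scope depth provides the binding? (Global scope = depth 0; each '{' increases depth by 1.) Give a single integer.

Step 1: declare b=7 at depth 0
Step 2: declare e=(read b)=7 at depth 0
Step 3: declare c=(read b)=7 at depth 0
Step 4: declare d=(read e)=7 at depth 0
Step 5: enter scope (depth=1)
Step 6: declare a=93 at depth 1
Step 7: declare e=(read e)=7 at depth 1
Visible at query point: a=93 b=7 c=7 d=7 e=7

Answer: 1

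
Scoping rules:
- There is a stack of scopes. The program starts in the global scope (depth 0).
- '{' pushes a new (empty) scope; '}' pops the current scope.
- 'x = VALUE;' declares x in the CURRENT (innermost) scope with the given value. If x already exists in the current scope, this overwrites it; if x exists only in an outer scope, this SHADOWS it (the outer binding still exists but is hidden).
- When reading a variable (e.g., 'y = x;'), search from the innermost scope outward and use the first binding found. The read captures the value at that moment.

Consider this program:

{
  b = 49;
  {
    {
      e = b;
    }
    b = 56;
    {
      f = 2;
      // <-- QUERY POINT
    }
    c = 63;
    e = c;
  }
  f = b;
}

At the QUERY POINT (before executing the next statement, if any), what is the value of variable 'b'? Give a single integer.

Step 1: enter scope (depth=1)
Step 2: declare b=49 at depth 1
Step 3: enter scope (depth=2)
Step 4: enter scope (depth=3)
Step 5: declare e=(read b)=49 at depth 3
Step 6: exit scope (depth=2)
Step 7: declare b=56 at depth 2
Step 8: enter scope (depth=3)
Step 9: declare f=2 at depth 3
Visible at query point: b=56 f=2

Answer: 56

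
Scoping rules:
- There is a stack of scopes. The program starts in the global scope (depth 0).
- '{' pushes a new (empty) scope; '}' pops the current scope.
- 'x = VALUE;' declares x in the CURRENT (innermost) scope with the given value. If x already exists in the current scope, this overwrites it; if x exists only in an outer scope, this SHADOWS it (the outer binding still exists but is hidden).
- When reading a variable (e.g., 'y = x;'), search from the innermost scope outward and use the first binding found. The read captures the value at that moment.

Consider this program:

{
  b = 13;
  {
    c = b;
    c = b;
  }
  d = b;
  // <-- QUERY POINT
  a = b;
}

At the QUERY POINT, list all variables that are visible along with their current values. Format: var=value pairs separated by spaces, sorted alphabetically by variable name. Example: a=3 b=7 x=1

Step 1: enter scope (depth=1)
Step 2: declare b=13 at depth 1
Step 3: enter scope (depth=2)
Step 4: declare c=(read b)=13 at depth 2
Step 5: declare c=(read b)=13 at depth 2
Step 6: exit scope (depth=1)
Step 7: declare d=(read b)=13 at depth 1
Visible at query point: b=13 d=13

Answer: b=13 d=13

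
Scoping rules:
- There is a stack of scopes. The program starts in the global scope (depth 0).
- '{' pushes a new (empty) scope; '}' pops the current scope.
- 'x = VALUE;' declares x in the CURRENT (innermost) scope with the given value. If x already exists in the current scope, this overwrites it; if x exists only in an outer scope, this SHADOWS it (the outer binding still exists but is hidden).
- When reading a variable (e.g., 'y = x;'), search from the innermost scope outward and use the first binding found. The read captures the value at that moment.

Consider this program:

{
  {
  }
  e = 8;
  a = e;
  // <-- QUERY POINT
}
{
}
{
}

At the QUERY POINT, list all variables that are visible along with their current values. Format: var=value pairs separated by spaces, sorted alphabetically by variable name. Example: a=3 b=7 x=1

Answer: a=8 e=8

Derivation:
Step 1: enter scope (depth=1)
Step 2: enter scope (depth=2)
Step 3: exit scope (depth=1)
Step 4: declare e=8 at depth 1
Step 5: declare a=(read e)=8 at depth 1
Visible at query point: a=8 e=8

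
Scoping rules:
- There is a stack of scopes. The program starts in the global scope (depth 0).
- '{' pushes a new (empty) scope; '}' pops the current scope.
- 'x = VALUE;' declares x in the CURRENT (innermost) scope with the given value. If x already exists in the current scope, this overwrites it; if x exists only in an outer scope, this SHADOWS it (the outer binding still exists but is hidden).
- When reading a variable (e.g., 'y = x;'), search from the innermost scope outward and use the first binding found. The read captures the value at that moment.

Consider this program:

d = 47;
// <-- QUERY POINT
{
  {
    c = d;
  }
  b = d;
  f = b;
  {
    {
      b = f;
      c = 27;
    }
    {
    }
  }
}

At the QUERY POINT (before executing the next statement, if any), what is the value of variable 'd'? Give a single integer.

Answer: 47

Derivation:
Step 1: declare d=47 at depth 0
Visible at query point: d=47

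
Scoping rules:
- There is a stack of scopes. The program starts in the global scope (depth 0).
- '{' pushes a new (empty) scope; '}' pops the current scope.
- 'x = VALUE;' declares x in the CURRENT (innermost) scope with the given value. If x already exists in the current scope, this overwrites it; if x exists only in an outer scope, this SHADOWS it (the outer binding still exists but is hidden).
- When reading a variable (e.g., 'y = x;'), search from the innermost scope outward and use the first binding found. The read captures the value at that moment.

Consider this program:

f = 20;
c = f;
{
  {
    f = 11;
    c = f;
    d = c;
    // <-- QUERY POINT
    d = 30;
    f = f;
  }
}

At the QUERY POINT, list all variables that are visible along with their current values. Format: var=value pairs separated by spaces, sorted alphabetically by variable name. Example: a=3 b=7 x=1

Step 1: declare f=20 at depth 0
Step 2: declare c=(read f)=20 at depth 0
Step 3: enter scope (depth=1)
Step 4: enter scope (depth=2)
Step 5: declare f=11 at depth 2
Step 6: declare c=(read f)=11 at depth 2
Step 7: declare d=(read c)=11 at depth 2
Visible at query point: c=11 d=11 f=11

Answer: c=11 d=11 f=11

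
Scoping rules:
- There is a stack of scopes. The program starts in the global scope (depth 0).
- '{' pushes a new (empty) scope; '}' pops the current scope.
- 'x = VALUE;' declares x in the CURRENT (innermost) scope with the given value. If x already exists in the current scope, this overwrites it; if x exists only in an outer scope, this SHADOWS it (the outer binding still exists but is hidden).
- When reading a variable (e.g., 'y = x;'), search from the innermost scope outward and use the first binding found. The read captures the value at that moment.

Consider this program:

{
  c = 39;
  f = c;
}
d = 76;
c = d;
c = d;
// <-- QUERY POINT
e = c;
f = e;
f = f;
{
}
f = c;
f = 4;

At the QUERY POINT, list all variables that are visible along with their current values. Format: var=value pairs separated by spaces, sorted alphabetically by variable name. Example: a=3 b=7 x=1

Answer: c=76 d=76

Derivation:
Step 1: enter scope (depth=1)
Step 2: declare c=39 at depth 1
Step 3: declare f=(read c)=39 at depth 1
Step 4: exit scope (depth=0)
Step 5: declare d=76 at depth 0
Step 6: declare c=(read d)=76 at depth 0
Step 7: declare c=(read d)=76 at depth 0
Visible at query point: c=76 d=76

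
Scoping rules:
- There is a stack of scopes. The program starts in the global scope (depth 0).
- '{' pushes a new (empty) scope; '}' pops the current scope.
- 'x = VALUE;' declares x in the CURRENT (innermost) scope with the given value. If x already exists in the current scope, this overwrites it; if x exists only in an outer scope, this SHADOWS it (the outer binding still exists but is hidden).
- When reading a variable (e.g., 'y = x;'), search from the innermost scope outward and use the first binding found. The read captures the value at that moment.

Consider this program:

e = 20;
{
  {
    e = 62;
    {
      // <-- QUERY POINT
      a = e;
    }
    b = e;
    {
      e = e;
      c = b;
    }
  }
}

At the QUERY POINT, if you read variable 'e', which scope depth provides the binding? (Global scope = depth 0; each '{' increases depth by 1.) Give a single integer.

Answer: 2

Derivation:
Step 1: declare e=20 at depth 0
Step 2: enter scope (depth=1)
Step 3: enter scope (depth=2)
Step 4: declare e=62 at depth 2
Step 5: enter scope (depth=3)
Visible at query point: e=62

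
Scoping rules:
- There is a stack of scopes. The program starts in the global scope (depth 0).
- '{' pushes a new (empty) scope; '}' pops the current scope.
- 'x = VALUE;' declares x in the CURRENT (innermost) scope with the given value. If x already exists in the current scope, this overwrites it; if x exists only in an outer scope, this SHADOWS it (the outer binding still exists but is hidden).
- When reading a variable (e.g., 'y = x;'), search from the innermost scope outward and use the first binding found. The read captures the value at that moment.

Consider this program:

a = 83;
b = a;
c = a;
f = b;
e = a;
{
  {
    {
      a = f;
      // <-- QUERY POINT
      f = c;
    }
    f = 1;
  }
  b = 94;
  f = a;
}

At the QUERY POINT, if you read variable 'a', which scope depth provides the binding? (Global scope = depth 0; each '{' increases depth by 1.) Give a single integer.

Answer: 3

Derivation:
Step 1: declare a=83 at depth 0
Step 2: declare b=(read a)=83 at depth 0
Step 3: declare c=(read a)=83 at depth 0
Step 4: declare f=(read b)=83 at depth 0
Step 5: declare e=(read a)=83 at depth 0
Step 6: enter scope (depth=1)
Step 7: enter scope (depth=2)
Step 8: enter scope (depth=3)
Step 9: declare a=(read f)=83 at depth 3
Visible at query point: a=83 b=83 c=83 e=83 f=83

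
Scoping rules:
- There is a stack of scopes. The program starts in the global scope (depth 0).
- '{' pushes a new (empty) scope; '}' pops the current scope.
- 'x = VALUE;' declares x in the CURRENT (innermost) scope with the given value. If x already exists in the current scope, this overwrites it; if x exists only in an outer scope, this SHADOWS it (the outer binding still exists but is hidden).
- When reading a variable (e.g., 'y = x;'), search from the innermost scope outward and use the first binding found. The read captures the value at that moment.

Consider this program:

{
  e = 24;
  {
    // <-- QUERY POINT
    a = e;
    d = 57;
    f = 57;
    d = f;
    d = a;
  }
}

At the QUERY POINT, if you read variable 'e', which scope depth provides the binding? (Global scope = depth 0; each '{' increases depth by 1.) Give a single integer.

Step 1: enter scope (depth=1)
Step 2: declare e=24 at depth 1
Step 3: enter scope (depth=2)
Visible at query point: e=24

Answer: 1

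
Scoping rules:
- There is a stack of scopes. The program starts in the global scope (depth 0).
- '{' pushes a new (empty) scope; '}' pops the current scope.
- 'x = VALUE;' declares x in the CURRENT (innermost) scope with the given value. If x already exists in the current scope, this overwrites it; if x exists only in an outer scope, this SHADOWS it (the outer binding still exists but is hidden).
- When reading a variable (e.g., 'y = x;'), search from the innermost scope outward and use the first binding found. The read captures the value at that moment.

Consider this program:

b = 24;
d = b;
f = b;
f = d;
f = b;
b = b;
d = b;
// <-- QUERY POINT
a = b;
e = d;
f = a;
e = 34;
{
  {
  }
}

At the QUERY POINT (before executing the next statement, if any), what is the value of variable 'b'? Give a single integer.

Step 1: declare b=24 at depth 0
Step 2: declare d=(read b)=24 at depth 0
Step 3: declare f=(read b)=24 at depth 0
Step 4: declare f=(read d)=24 at depth 0
Step 5: declare f=(read b)=24 at depth 0
Step 6: declare b=(read b)=24 at depth 0
Step 7: declare d=(read b)=24 at depth 0
Visible at query point: b=24 d=24 f=24

Answer: 24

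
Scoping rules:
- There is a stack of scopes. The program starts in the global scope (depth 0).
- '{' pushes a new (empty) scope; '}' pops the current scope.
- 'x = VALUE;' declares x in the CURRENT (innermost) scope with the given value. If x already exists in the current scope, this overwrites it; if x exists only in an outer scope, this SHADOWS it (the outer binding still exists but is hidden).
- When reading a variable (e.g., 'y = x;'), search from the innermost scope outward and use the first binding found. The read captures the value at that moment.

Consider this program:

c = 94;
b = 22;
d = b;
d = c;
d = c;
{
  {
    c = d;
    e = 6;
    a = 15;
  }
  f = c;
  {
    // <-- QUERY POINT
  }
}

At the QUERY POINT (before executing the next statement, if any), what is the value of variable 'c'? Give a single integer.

Step 1: declare c=94 at depth 0
Step 2: declare b=22 at depth 0
Step 3: declare d=(read b)=22 at depth 0
Step 4: declare d=(read c)=94 at depth 0
Step 5: declare d=(read c)=94 at depth 0
Step 6: enter scope (depth=1)
Step 7: enter scope (depth=2)
Step 8: declare c=(read d)=94 at depth 2
Step 9: declare e=6 at depth 2
Step 10: declare a=15 at depth 2
Step 11: exit scope (depth=1)
Step 12: declare f=(read c)=94 at depth 1
Step 13: enter scope (depth=2)
Visible at query point: b=22 c=94 d=94 f=94

Answer: 94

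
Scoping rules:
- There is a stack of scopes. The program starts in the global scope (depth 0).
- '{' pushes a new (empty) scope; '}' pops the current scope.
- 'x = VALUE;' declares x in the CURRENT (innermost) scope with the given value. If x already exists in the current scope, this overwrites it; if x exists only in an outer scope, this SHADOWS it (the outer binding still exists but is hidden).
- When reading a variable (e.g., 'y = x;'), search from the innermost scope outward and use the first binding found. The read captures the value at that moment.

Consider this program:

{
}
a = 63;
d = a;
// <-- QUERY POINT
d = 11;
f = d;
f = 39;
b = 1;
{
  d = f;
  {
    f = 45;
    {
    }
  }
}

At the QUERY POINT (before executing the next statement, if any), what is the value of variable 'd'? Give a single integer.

Step 1: enter scope (depth=1)
Step 2: exit scope (depth=0)
Step 3: declare a=63 at depth 0
Step 4: declare d=(read a)=63 at depth 0
Visible at query point: a=63 d=63

Answer: 63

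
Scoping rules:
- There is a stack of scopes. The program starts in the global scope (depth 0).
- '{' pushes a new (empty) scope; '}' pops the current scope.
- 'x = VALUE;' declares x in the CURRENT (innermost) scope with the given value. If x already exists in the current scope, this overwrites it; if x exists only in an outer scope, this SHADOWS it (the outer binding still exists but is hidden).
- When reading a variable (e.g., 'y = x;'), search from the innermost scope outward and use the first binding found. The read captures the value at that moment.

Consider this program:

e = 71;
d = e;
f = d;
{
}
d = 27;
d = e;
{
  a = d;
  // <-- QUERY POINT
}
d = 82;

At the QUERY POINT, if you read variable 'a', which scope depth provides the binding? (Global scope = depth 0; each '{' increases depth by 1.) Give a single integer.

Step 1: declare e=71 at depth 0
Step 2: declare d=(read e)=71 at depth 0
Step 3: declare f=(read d)=71 at depth 0
Step 4: enter scope (depth=1)
Step 5: exit scope (depth=0)
Step 6: declare d=27 at depth 0
Step 7: declare d=(read e)=71 at depth 0
Step 8: enter scope (depth=1)
Step 9: declare a=(read d)=71 at depth 1
Visible at query point: a=71 d=71 e=71 f=71

Answer: 1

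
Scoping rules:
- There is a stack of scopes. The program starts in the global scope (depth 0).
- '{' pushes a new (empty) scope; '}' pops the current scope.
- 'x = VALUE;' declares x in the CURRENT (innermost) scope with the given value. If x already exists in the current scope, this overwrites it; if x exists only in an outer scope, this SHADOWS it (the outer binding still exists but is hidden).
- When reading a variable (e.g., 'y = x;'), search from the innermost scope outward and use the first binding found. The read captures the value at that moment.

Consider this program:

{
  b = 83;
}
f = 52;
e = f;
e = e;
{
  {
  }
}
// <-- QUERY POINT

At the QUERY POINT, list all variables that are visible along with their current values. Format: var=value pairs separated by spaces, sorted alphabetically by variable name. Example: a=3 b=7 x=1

Answer: e=52 f=52

Derivation:
Step 1: enter scope (depth=1)
Step 2: declare b=83 at depth 1
Step 3: exit scope (depth=0)
Step 4: declare f=52 at depth 0
Step 5: declare e=(read f)=52 at depth 0
Step 6: declare e=(read e)=52 at depth 0
Step 7: enter scope (depth=1)
Step 8: enter scope (depth=2)
Step 9: exit scope (depth=1)
Step 10: exit scope (depth=0)
Visible at query point: e=52 f=52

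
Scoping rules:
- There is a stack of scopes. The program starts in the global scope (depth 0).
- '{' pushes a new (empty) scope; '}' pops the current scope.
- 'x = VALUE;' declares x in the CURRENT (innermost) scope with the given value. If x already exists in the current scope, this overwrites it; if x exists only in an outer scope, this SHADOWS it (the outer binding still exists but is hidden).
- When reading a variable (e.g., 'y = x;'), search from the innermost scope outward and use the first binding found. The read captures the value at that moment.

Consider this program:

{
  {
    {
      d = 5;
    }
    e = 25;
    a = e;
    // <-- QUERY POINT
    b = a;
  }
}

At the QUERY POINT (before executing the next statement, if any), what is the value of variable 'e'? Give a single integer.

Step 1: enter scope (depth=1)
Step 2: enter scope (depth=2)
Step 3: enter scope (depth=3)
Step 4: declare d=5 at depth 3
Step 5: exit scope (depth=2)
Step 6: declare e=25 at depth 2
Step 7: declare a=(read e)=25 at depth 2
Visible at query point: a=25 e=25

Answer: 25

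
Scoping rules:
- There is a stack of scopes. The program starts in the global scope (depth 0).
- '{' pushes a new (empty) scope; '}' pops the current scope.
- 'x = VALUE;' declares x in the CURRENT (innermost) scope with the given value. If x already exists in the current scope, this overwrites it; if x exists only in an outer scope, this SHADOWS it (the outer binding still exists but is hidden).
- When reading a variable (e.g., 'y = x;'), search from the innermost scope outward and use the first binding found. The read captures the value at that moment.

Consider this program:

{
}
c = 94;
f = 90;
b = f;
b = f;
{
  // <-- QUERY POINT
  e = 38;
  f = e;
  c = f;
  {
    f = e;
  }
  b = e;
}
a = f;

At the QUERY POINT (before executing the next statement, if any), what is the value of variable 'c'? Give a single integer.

Answer: 94

Derivation:
Step 1: enter scope (depth=1)
Step 2: exit scope (depth=0)
Step 3: declare c=94 at depth 0
Step 4: declare f=90 at depth 0
Step 5: declare b=(read f)=90 at depth 0
Step 6: declare b=(read f)=90 at depth 0
Step 7: enter scope (depth=1)
Visible at query point: b=90 c=94 f=90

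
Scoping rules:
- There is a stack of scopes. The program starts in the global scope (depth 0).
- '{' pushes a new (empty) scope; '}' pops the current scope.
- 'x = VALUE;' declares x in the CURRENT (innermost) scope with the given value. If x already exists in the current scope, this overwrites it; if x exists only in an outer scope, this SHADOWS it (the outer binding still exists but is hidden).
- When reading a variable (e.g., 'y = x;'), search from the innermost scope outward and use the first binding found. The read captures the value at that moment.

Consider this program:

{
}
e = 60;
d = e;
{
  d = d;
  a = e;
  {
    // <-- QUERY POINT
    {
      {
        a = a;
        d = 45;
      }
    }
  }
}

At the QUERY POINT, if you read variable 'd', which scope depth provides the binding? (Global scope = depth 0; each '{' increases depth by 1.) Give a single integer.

Answer: 1

Derivation:
Step 1: enter scope (depth=1)
Step 2: exit scope (depth=0)
Step 3: declare e=60 at depth 0
Step 4: declare d=(read e)=60 at depth 0
Step 5: enter scope (depth=1)
Step 6: declare d=(read d)=60 at depth 1
Step 7: declare a=(read e)=60 at depth 1
Step 8: enter scope (depth=2)
Visible at query point: a=60 d=60 e=60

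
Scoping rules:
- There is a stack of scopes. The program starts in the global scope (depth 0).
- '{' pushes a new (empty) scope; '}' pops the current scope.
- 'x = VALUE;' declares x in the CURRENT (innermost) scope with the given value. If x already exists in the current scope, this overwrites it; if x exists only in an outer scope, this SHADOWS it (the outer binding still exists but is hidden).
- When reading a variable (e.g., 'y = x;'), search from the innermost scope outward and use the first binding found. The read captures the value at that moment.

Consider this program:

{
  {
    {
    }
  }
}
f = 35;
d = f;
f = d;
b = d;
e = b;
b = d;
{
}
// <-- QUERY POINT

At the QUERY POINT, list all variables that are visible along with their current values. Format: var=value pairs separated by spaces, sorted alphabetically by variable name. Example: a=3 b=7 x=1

Answer: b=35 d=35 e=35 f=35

Derivation:
Step 1: enter scope (depth=1)
Step 2: enter scope (depth=2)
Step 3: enter scope (depth=3)
Step 4: exit scope (depth=2)
Step 5: exit scope (depth=1)
Step 6: exit scope (depth=0)
Step 7: declare f=35 at depth 0
Step 8: declare d=(read f)=35 at depth 0
Step 9: declare f=(read d)=35 at depth 0
Step 10: declare b=(read d)=35 at depth 0
Step 11: declare e=(read b)=35 at depth 0
Step 12: declare b=(read d)=35 at depth 0
Step 13: enter scope (depth=1)
Step 14: exit scope (depth=0)
Visible at query point: b=35 d=35 e=35 f=35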